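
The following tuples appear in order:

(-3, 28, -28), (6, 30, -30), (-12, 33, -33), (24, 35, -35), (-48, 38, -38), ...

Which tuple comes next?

(96, 40, -40)

For the first entry, ×(-2) each step: -3, 6, -12, 24, -48 → 96.
Second entry — alternating steps +2, +3, +2, +3, …: 28, 30, 33, 35, 38 → 40.
Third entry goes -28, -30, -33, -35, -38 → -40 (always the negative of the second entry).
Combining the parts gives (96, 40, -40).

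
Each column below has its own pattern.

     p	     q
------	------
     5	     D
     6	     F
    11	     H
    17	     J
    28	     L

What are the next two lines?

45  N; 73  P

For the column p, each term is the sum of the two before it: 5, 6, 11, 17, 28 → 45 → 73.
For the column q, letters move forward 2 places in the alphabet: D, F, H, J, L → N → P.
So the next two lines are 45  N and 73  P.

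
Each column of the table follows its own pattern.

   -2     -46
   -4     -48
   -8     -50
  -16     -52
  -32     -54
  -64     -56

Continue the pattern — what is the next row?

For the first component, ×2 each step: -2, -4, -8, -16, -32, -64 → -128.
Second component goes -46, -48, -50, -52, -54, -56 → -58 (−2 each step).
Combining the parts gives -128  -58.

-128  -58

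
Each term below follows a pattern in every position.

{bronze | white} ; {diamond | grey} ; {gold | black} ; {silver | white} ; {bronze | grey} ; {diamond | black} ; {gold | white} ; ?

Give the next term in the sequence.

{silver | grey}

Rank: bronze, diamond, gold, silver, bronze, diamond, gold → silver (repeats bronze → diamond → gold → silver).
Shade: white, grey, black, white, grey, black, white → grey (repeats white → grey → black).
Putting it together: {silver | grey}.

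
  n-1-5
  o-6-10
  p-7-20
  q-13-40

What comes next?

Letter: letters move forward 1 place in the alphabet, so n, o, p, q → r.
Second component: 1, 6, 7, 13 → 20 (each term is the sum of the two before it).
Third component: 5, 10, 20, 40 → 80 (×2 each step).
Putting it together: r-20-80.

r-20-80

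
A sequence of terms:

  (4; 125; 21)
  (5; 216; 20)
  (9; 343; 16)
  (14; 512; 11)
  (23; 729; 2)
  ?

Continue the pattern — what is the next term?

(37; 1000; -12)

First part: each term is the sum of the two before it, so 4, 5, 9, 14, 23 → 37.
Second part goes 125, 216, 343, 512, 729 → 1000 (perfect cubes: 5³, 6³, 7³, …).
Third part: 21, 20, 16, 11, 2 → -12 (together with the first part always sums to 25).
So the next term is (37; 1000; -12).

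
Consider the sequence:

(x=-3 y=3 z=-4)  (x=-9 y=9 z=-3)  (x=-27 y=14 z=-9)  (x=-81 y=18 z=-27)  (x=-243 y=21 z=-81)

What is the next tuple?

(x=-729 y=23 z=-243)

X: ×3 each step; -3, -9, -27, -81, -243 → -729.
Y: differences are 6, 5, 4, … (decreasing by 1 each time); 3, 9, 14, 18, 21 → 23.
Z — always the previous value of the x: -4, -3, -9, -27, -81 → -243.
Putting it together: (x=-729 y=23 z=-243).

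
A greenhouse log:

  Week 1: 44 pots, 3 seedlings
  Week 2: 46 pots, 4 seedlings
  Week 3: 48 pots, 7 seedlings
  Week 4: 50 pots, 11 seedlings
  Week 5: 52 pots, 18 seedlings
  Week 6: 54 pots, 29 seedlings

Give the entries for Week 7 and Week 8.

56 pots, 47 seedlings; 58 pots, 76 seedlings

Pots: +2 each step, so 44, 46, 48, 50, 52, 54 → 56 → 58.
Seedlings goes 3, 4, 7, 11, 18, 29 → 47 → 76 (each term is the sum of the two before it).
So the next two lines are 56 pots, 47 seedlings and 58 pots, 76 seedlings.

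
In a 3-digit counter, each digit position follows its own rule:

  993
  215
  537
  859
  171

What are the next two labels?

First digit: +3 each step, mod 10, so 9, 2, 5, 8, 1 → 4 → 7.
Second digit: +2 each step, mod 10, so 9, 1, 3, 5, 7 → 9 → 1.
Third digit: 3, 5, 7, 9, 1 → 3 → 5 (+2 each step, mod 10).
So the next two labels are 493 and 715.

493, 715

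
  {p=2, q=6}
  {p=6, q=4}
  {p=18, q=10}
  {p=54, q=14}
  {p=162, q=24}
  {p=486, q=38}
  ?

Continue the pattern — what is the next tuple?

{p=1458, q=62}

P: ×3 each step, so 2, 6, 18, 54, 162, 486 → 1458.
Q — each term is the sum of the two before it: 6, 4, 10, 14, 24, 38 → 62.
So the next tuple is {p=1458, q=62}.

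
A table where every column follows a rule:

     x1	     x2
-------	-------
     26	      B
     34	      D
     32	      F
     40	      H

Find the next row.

Column x1: 26, 34, 32, 40 → 38 (alternating steps +8, −2, +8, −2, …).
Column x2 goes B, D, F, H → J (letters move forward 2 places in the alphabet).
So the next row is 38  J.

38  J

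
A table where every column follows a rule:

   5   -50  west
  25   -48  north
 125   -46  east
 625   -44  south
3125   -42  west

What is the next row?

15625  -40  north

For the first component, ×5 each step: 5, 25, 125, 625, 3125 → 15625.
Second component: +2 each step; -50, -48, -46, -44, -42 → -40.
For the direction, repeats west → north → east → south: west, north, east, south, west → north.
So the next row is 15625  -40  north.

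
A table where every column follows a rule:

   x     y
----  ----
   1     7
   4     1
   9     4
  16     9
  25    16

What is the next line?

Column x — perfect squares: 1², 2², 3², …: 1, 4, 9, 16, 25 → 36.
For the column y, always the previous value of the column x: 7, 1, 4, 9, 16 → 25.
Combining the parts gives 36  25.

36  25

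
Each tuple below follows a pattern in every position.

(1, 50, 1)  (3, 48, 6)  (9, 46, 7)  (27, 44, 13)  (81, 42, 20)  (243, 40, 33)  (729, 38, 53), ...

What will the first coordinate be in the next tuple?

2187

For the first coordinate, ×3 each step: 1, 3, 9, 27, 81, 243, 729 → 2187.
Second coordinate — −2 each step: 50, 48, 46, 44, 42, 40, 38 → 36.
Third coordinate: 1, 6, 7, 13, 20, 33, 53 → 86 (each term is the sum of the two before it).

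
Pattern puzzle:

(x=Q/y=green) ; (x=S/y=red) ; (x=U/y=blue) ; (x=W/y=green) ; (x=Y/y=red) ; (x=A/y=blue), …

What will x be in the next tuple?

C

X goes Q, S, U, W, Y, A → C (letters move forward 2 places in the alphabet, wrapping Z→A).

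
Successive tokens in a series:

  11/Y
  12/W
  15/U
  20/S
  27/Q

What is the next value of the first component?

36

First component: 11, 12, 15, 20, 27 → 36 (differences are 1, 3, 5, … (increasing by 2 each time)).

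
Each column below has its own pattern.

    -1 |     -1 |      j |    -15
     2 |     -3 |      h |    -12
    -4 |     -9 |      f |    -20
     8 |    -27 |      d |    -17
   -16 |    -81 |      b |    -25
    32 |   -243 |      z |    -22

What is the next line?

First component: -1, 2, -4, 8, -16, 32 → -64 (×(-2) each step).
Second component: ×3 each step, so -1, -3, -9, -27, -81, -243 → -729.
Letter goes j, h, f, d, b, z → x (letters move back 2 places in the alphabet, wrapping A→Z).
Fourth component — alternating steps +3, −8, +3, −8, …: -15, -12, -20, -17, -25, -22 → -30.
Putting it together: -64  -729  x  -30.

-64  -729  x  -30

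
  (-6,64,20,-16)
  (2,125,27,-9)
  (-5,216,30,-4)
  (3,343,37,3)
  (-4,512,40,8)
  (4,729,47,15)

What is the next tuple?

First part — alternating steps +8, −7, +8, −7, …: -6, 2, -5, 3, -4, 4 → -3.
Second part: perfect cubes: 4³, 5³, 6³, …, so 64, 125, 216, 343, 512, 729 → 1000.
Third part: 20, 27, 30, 37, 40, 47 → 50 (alternating steps +7, +3, +7, +3, …).
For the fourth part, alternating steps +7, +5, +7, +5, …: -16, -9, -4, 3, 8, 15 → 20.
Combining the parts gives (-3,1000,50,20).

(-3,1000,50,20)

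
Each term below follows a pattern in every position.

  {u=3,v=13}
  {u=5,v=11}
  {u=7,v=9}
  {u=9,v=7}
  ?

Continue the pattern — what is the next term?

{u=11,v=5}

U goes 3, 5, 7, 9 → 11 (+2 each step).
V: together with the u always sums to 16; 13, 11, 9, 7 → 5.
Combining the parts gives {u=11,v=5}.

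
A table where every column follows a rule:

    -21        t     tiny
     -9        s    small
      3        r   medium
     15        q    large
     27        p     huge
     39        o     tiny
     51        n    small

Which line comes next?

For the first component, +12 each step: -21, -9, 3, 15, 27, 39, 51 → 63.
Letter: letters move back 1 place in the alphabet, so t, s, r, q, p, o, n → m.
Size: tiny, small, medium, large, huge, tiny, small → medium (repeats tiny → small → medium → large → huge).
Combining the parts gives 63  m  medium.

63  m  medium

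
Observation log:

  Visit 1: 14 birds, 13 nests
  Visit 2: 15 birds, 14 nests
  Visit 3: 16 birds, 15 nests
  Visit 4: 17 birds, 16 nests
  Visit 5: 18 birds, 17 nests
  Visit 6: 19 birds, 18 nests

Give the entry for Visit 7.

20 birds, 19 nests

Birds — +1 each step: 14, 15, 16, 17, 18, 19 → 20.
Nests goes 13, 14, 15, 16, 17, 18 → 19 (always 1 less than the birds).
Putting it together: 20 birds, 19 nests.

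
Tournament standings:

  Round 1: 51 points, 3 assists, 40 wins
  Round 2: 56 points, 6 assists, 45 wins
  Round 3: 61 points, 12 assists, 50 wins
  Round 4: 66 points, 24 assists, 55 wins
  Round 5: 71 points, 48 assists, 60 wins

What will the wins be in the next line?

Points goes 51, 56, 61, 66, 71 → 76 (+5 each step).
Wins goes 40, 45, 50, 55, 60 → 65 (always 11 less than the points).

65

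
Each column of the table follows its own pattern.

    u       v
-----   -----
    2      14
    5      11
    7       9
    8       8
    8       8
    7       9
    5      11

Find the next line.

For the column u, differences are 3, 2, 1, … (decreasing by 1 each time): 2, 5, 7, 8, 8, 7, 5 → 2.
For the column v, together with the column u always sums to 16: 14, 11, 9, 8, 8, 9, 11 → 14.
Combining the parts gives 2  14.

2  14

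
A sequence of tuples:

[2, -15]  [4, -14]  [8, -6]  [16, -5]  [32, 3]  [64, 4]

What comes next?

First entry goes 2, 4, 8, 16, 32, 64 → 128 (×2 each step).
Second entry: -15, -14, -6, -5, 3, 4 → 12 (alternating steps +1, +8, +1, +8, …).
Putting it together: [128, 12].

[128, 12]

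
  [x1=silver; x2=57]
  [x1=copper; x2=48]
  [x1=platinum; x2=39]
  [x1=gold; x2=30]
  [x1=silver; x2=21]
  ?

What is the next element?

[x1=copper; x2=12]

X1: repeats silver → copper → platinum → gold; silver, copper, platinum, gold, silver → copper.
For the x2, −9 each step: 57, 48, 39, 30, 21 → 12.
Combining the parts gives [x1=copper; x2=12].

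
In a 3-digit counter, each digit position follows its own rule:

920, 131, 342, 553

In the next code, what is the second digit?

Second digit: +1 each step, mod 10, so 2, 3, 4, 5 → 6.

6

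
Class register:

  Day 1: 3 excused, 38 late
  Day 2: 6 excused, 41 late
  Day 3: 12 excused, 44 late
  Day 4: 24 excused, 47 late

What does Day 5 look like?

48 excused, 50 late

For the excused, ×2 each step: 3, 6, 12, 24 → 48.
Late goes 38, 41, 44, 47 → 50 (+3 each step).
Putting it together: 48 excused, 50 late.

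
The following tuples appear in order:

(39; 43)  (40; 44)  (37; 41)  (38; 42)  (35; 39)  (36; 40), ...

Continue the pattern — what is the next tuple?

First entry goes 39, 40, 37, 38, 35, 36 → 33 (alternating steps +1, −3, +1, −3, …).
Second entry goes 43, 44, 41, 42, 39, 40 → 37 (always 4 more than the first entry).
Combining the parts gives (33; 37).

(33; 37)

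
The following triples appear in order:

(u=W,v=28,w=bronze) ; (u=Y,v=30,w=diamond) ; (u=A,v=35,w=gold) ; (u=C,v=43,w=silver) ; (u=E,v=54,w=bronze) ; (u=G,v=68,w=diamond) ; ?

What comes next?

U goes W, Y, A, C, E, G → I (letters move forward 2 places in the alphabet, wrapping Z→A).
V goes 28, 30, 35, 43, 54, 68 → 85 (differences are 2, 5, 8, … (increasing by 3 each time)).
W: repeats bronze → diamond → gold → silver; bronze, diamond, gold, silver, bronze, diamond → gold.
Putting it together: (u=I,v=85,w=gold).

(u=I,v=85,w=gold)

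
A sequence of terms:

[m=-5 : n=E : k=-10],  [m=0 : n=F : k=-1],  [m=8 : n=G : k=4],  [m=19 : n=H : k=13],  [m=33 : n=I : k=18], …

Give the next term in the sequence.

[m=50 : n=J : k=27]

M: -5, 0, 8, 19, 33 → 50 (differences are 5, 8, 11, … (increasing by 3 each time)).
N: letters move forward 1 place in the alphabet; E, F, G, H, I → J.
K goes -10, -1, 4, 13, 18 → 27 (alternating steps +9, +5, +9, +5, …).
Putting it together: [m=50 : n=J : k=27].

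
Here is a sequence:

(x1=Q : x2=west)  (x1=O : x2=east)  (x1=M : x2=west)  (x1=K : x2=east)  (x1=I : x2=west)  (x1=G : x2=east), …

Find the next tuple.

(x1=E : x2=west)

For the x1, letters move back 2 places in the alphabet: Q, O, M, K, I, G → E.
X2: alternates west ↔ east, so west, east, west, east, west, east → west.
Combining the parts gives (x1=E : x2=west).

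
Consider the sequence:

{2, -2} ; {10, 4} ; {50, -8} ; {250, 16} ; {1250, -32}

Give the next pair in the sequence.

{6250, 64}

First part — ×5 each step: 2, 10, 50, 250, 1250 → 6250.
Second part goes -2, 4, -8, 16, -32 → 64 (×(-2) each step).
Combining the parts gives {6250, 64}.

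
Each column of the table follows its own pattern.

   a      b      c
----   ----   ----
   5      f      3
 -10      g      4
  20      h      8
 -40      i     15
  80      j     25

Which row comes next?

-160  k  38

For the column a, ×(-2) each step: 5, -10, 20, -40, 80 → -160.
Column b goes f, g, h, i, j → k (letters move forward 1 place in the alphabet).
Column c — differences are 1, 4, 7, … (increasing by 3 each time): 3, 4, 8, 15, 25 → 38.
So the next row is -160  k  38.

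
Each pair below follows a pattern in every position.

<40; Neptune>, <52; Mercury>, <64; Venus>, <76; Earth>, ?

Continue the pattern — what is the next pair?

First value: 40, 52, 64, 76 → 88 (+12 each step).
Planet — runs through the planets Mercury→Neptune: Neptune, Mercury, Venus, Earth → Mars.
Combining the parts gives <88; Mars>.

<88; Mars>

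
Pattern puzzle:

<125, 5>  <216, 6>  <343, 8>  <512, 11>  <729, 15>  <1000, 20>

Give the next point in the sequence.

<1331, 26>

First component: perfect cubes: 5³, 6³, 7³, …; 125, 216, 343, 512, 729, 1000 → 1331.
Second component goes 5, 6, 8, 11, 15, 20 → 26 (differences are 1, 2, 3, … (increasing by 1 each time)).
So the next point is <1331, 26>.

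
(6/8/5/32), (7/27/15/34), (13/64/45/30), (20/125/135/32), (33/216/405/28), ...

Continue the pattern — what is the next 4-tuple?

First entry: each term is the sum of the two before it; 6, 7, 13, 20, 33 → 53.
Second entry: perfect cubes: 2³, 3³, 4³, …, so 8, 27, 64, 125, 216 → 343.
Third entry: ×3 each step; 5, 15, 45, 135, 405 → 1215.
Fourth entry: alternating steps +2, −4, +2, −4, …; 32, 34, 30, 32, 28 → 30.
So the next 4-tuple is (53/343/1215/30).

(53/343/1215/30)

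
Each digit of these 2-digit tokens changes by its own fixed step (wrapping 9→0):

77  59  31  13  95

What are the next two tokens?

77 then 59

For the first digit, −2 each step, mod 10: 7, 5, 3, 1, 9 → 7 → 5.
Second digit — +2 each step, mod 10: 7, 9, 1, 3, 5 → 7 → 9.
Putting the parts together: 77 and then 59.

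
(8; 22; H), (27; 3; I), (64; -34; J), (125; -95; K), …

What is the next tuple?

First entry goes 8, 27, 64, 125 → 216 (perfect cubes: 2³, 3³, 4³, …).
Second entry: together with the first entry always sums to 30, so 22, 3, -34, -95 → -186.
Letter — letters move forward 1 place in the alphabet: H, I, J, K → L.
Putting it together: (216; -186; L).

(216; -186; L)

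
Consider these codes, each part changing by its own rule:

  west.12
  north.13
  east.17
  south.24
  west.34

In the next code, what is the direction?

Direction: west, north, east, south, west → north (repeats west → north → east → south).

north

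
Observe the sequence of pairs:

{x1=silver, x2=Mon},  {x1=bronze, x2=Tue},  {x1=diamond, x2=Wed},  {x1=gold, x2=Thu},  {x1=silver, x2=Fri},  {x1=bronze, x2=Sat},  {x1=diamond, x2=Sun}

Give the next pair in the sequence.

{x1=gold, x2=Mon}

X1: silver, bronze, diamond, gold, silver, bronze, diamond → gold (repeats silver → bronze → diamond → gold).
X2 — runs through the weekdays Mon→Sun: Mon, Tue, Wed, Thu, Fri, Sat, Sun → Mon.
Combining the parts gives {x1=gold, x2=Mon}.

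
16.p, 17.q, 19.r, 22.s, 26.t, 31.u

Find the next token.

First component — differences are 1, 2, 3, … (increasing by 1 each time): 16, 17, 19, 22, 26, 31 → 37.
Letter: letters move forward 1 place in the alphabet, so p, q, r, s, t, u → v.
Putting it together: 37.v.

37.v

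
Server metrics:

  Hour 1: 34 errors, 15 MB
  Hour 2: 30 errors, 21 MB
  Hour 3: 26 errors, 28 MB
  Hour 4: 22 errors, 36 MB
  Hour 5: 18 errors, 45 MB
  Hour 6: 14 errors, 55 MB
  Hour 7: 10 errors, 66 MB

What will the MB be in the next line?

78

MB — differences are 6, 7, 8, … (increasing by 1 each time): 15, 21, 28, 36, 45, 55, 66 → 78.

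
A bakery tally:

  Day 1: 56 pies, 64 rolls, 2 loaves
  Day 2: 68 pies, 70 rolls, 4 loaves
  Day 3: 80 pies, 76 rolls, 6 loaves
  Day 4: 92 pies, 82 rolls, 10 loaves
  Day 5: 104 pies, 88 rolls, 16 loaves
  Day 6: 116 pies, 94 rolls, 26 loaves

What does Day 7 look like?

Pies: +12 each step, so 56, 68, 80, 92, 104, 116 → 128.
Rolls: +6 each step; 64, 70, 76, 82, 88, 94 → 100.
Loaves: 2, 4, 6, 10, 16, 26 → 42 (each term is the sum of the two before it).
Putting it together: 128 pies, 100 rolls, 42 loaves.

128 pies, 100 rolls, 42 loaves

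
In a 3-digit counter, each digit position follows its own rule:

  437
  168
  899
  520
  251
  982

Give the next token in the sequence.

613

First digit: 4, 1, 8, 5, 2, 9 → 6 (−3 each step, mod 10).
Second digit: +3 each step, mod 10; 3, 6, 9, 2, 5, 8 → 1.
Third digit: +1 each step, mod 10, so 7, 8, 9, 0, 1, 2 → 3.
So the next token is 613.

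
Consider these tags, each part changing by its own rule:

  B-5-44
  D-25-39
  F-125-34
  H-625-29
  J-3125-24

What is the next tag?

L-15625-19

Letter: letters move forward 2 places in the alphabet, so B, D, F, H, J → L.
Second component goes 5, 25, 125, 625, 3125 → 15625 (×5 each step).
Third component: 44, 39, 34, 29, 24 → 19 (−5 each step).
So the next tag is L-15625-19.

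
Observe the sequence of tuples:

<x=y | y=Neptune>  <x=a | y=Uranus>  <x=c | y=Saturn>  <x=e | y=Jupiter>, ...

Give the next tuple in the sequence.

X: letters move forward 2 places in the alphabet, wrapping Z→A, so y, a, c, e → g.
Y: Neptune, Uranus, Saturn, Jupiter → Mars (runs backward through the planets Mercury→Neptune).
So the next tuple is <x=g | y=Mars>.

<x=g | y=Mars>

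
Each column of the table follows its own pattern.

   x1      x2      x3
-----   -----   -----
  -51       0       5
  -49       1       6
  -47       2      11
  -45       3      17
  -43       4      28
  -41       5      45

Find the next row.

-39  6  73

Column x1: +2 each step, so -51, -49, -47, -45, -43, -41 → -39.
Column x2 — +1 each step: 0, 1, 2, 3, 4, 5 → 6.
Column x3: 5, 6, 11, 17, 28, 45 → 73 (each term is the sum of the two before it).
So the next row is -39  6  73.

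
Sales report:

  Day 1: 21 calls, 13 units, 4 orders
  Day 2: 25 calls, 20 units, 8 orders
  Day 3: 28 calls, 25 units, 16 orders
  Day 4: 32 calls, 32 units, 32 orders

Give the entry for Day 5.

35 calls, 37 units, 64 orders

For the calls, alternating steps +4, +3, +4, +3, …: 21, 25, 28, 32 → 35.
Units — alternating steps +7, +5, +7, +5, …: 13, 20, 25, 32 → 37.
Orders: 4, 8, 16, 32 → 64 (×2 each step).
Combining the parts gives 35 calls, 37 units, 64 orders.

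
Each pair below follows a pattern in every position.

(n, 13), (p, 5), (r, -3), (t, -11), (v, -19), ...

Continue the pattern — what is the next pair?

Letter: n, p, r, t, v → x (letters move forward 2 places in the alphabet).
Second slot: −8 each step; 13, 5, -3, -11, -19 → -27.
Putting it together: (x, -27).

(x, -27)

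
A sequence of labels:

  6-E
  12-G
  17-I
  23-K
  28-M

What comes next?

For the first component, alternating steps +6, +5, +6, +5, …: 6, 12, 17, 23, 28 → 34.
Letter goes E, G, I, K, M → O (letters move forward 2 places in the alphabet).
So the next label is 34-O.

34-O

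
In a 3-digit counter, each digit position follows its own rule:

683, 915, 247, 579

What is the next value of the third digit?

Third digit: +2 each step, mod 10; 3, 5, 7, 9 → 1.

1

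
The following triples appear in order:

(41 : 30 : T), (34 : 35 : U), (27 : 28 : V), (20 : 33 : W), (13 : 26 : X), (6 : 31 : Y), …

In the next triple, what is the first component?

First component: −7 each step, so 41, 34, 27, 20, 13, 6 → -1.

-1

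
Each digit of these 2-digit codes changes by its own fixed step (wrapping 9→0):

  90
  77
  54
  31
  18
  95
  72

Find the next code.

First digit: −2 each step, mod 10; 9, 7, 5, 3, 1, 9, 7 → 5.
Second digit — −3 each step, mod 10: 0, 7, 4, 1, 8, 5, 2 → 9.
Putting it together: 59.

59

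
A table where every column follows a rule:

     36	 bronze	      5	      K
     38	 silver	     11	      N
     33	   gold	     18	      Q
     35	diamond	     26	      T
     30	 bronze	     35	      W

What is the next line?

First component: 36, 38, 33, 35, 30 → 32 (alternating steps +2, −5, +2, −5, …).
Rank: bronze, silver, gold, diamond, bronze → silver (repeats bronze → silver → gold → diamond).
Third component: differences are 6, 7, 8, … (increasing by 1 each time); 5, 11, 18, 26, 35 → 45.
Letter: K, N, Q, T, W → Z (letters move forward 3 places in the alphabet).
Combining the parts gives 32  silver  45  Z.

32  silver  45  Z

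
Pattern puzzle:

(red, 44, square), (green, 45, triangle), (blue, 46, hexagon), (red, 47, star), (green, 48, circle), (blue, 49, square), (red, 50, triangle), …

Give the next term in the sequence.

Colour goes red, green, blue, red, green, blue, red → green (repeats red → green → blue).
For the second value, +1 each step: 44, 45, 46, 47, 48, 49, 50 → 51.
Shape: repeats square → triangle → hexagon → star → circle; square, triangle, hexagon, star, circle, square, triangle → hexagon.
Putting it together: (green, 51, hexagon).

(green, 51, hexagon)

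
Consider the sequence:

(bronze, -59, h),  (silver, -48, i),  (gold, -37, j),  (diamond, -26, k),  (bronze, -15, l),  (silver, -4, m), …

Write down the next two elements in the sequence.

(gold, 7, n), (diamond, 18, o)

Rank: repeats bronze → silver → gold → diamond, so bronze, silver, gold, diamond, bronze, silver → gold → diamond.
For the second slot, +11 each step: -59, -48, -37, -26, -15, -4 → 7 → 18.
Letter — letters move forward 1 place in the alphabet: h, i, j, k, l, m → n → o.
So the next two elements are (gold, 7, n) and (diamond, 18, o).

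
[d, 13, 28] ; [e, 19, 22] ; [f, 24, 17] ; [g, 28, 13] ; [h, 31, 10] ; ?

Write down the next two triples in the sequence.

Letter: d, e, f, g, h → i → j (letters move forward 1 place in the alphabet).
Second component: differences are 6, 5, 4, … (decreasing by 1 each time); 13, 19, 24, 28, 31 → 33 → 34.
Third component: together with the second component always sums to 41; 28, 22, 17, 13, 10 → 8 → 7.
So the next two triples are [i, 33, 8] and [j, 34, 7].

[i, 33, 8], [j, 34, 7]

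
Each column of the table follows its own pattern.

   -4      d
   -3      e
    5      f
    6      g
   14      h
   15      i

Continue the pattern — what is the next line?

First component: -4, -3, 5, 6, 14, 15 → 23 (alternating steps +1, +8, +1, +8, …).
Letter: letters move forward 1 place in the alphabet, so d, e, f, g, h, i → j.
So the next line is 23  j.

23  j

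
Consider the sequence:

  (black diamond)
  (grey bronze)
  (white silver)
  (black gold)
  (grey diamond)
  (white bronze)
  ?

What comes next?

Shade: repeats black → grey → white; black, grey, white, black, grey, white → black.
For the rank, repeats diamond → bronze → silver → gold: diamond, bronze, silver, gold, diamond, bronze → silver.
So the next element is (black silver).

(black silver)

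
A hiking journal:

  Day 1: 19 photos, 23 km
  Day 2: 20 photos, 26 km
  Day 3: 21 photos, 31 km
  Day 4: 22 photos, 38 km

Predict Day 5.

23 photos, 47 km

Photos: 19, 20, 21, 22 → 23 (+1 each step).
For the km, differences are 3, 5, 7, … (increasing by 2 each time): 23, 26, 31, 38 → 47.
So the next record is 23 photos, 47 km.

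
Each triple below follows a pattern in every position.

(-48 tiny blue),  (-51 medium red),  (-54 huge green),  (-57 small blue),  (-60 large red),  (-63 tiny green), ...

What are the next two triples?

(-66 medium blue), (-69 huge red)

First part: −3 each step, so -48, -51, -54, -57, -60, -63 → -66 → -69.
Size: tiny, medium, huge, small, large, tiny → medium → huge (repeats tiny → medium → huge → small → large).
Colour: repeats blue → red → green, so blue, red, green, blue, red, green → blue → red.
Putting the parts together: (-66 medium blue) and then (-69 huge red).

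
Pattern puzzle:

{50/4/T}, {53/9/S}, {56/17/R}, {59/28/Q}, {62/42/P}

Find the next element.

First value: 50, 53, 56, 59, 62 → 65 (+3 each step).
Second value: differences are 5, 8, 11, … (increasing by 3 each time), so 4, 9, 17, 28, 42 → 59.
For the letter, letters move back 1 place in the alphabet: T, S, R, Q, P → O.
Combining the parts gives {65/59/O}.

{65/59/O}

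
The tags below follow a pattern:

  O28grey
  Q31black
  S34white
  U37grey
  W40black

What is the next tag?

Y43white

Letter: letters move forward 2 places in the alphabet; O, Q, S, U, W → Y.
Second component goes 28, 31, 34, 37, 40 → 43 (+3 each step).
For the shade, repeats grey → black → white: grey, black, white, grey, black → white.
So the next tag is Y43white.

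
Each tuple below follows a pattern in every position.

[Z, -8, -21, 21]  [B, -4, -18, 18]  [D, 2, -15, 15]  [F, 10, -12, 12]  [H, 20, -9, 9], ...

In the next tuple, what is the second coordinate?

32

Letter — letters move forward 2 places in the alphabet, wrapping Z→A: Z, B, D, F, H → J.
Second coordinate: -8, -4, 2, 10, 20 → 32 (differences are 4, 6, 8, … (increasing by 2 each time)).
Third coordinate: +3 each step; -21, -18, -15, -12, -9 → -6.
For the fourth coordinate, always the negative of the third coordinate: 21, 18, 15, 12, 9 → 6.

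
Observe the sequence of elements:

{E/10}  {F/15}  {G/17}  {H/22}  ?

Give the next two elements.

Letter — letters move forward 1 place in the alphabet: E, F, G, H → I → J.
Second slot goes 10, 15, 17, 22 → 24 → 29 (alternating steps +5, +2, +5, +2, …).
So the next two elements are {I/24} and {J/29}.

{I/24}, {J/29}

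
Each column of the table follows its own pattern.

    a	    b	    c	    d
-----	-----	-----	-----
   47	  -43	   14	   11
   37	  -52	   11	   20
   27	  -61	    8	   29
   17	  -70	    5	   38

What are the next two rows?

Column a — −10 each step: 47, 37, 27, 17 → 7 → -3.
For the column b, −9 each step: -43, -52, -61, -70 → -79 → -88.
Column c — −3 each step: 14, 11, 8, 5 → 2 → -1.
Column d goes 11, 20, 29, 38 → 47 → 56 (together with the column b always sums to -32).
Putting the parts together: 7  -79  2  47 and then -3  -88  -1  56.

7  -79  2  47; -3  -88  -1  56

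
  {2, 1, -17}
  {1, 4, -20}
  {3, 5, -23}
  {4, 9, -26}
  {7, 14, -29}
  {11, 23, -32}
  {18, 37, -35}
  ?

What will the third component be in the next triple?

First component: 2, 1, 3, 4, 7, 11, 18 → 29 (each term is the sum of the two before it).
Second component: each term is the sum of the two before it, so 1, 4, 5, 9, 14, 23, 37 → 60.
Third component: −3 each step; -17, -20, -23, -26, -29, -32, -35 → -38.

-38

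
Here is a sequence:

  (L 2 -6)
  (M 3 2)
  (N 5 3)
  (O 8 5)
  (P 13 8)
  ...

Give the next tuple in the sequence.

(Q 21 13)

For the letter, letters move forward 1 place in the alphabet: L, M, N, O, P → Q.
Second slot: each term is the sum of the two before it; 2, 3, 5, 8, 13 → 21.
Third slot — always the previous value of the second slot: -6, 2, 3, 5, 8 → 13.
Combining the parts gives (Q 21 13).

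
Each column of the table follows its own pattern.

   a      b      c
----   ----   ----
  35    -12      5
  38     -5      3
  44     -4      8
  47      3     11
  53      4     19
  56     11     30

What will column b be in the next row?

12

Column a: alternating steps +3, +6, +3, +6, …, so 35, 38, 44, 47, 53, 56 → 62.
Column b: -12, -5, -4, 3, 4, 11 → 12 (alternating steps +7, +1, +7, +1, …).
Column c goes 5, 3, 8, 11, 19, 30 → 49 (each term is the sum of the two before it).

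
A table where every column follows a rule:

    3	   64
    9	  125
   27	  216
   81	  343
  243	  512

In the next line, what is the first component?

729

For the first component, ×3 each step: 3, 9, 27, 81, 243 → 729.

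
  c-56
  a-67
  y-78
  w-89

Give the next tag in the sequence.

Letter — letters move back 2 places in the alphabet, wrapping A→Z: c, a, y, w → u.
Second component: 56, 67, 78, 89 → 100 (+11 each step).
So the next tag is u-100.

u-100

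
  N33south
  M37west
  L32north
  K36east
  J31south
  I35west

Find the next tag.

Letter — letters move back 1 place in the alphabet: N, M, L, K, J, I → H.
Second component: alternating steps +4, −5, +4, −5, …, so 33, 37, 32, 36, 31, 35 → 30.
Direction: south, west, north, east, south, west → north (repeats south → west → north → east).
Putting it together: H30north.

H30north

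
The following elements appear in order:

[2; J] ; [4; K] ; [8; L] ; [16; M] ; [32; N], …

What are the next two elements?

First slot: ×2 each step, so 2, 4, 8, 16, 32 → 64 → 128.
For the letter, letters move forward 1 place in the alphabet: J, K, L, M, N → O → P.
Putting the parts together: [64; O] and then [128; P].

[64; O], [128; P]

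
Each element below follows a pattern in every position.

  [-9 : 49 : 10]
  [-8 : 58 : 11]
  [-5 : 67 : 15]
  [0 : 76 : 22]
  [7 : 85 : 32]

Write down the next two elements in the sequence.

[16 : 94 : 45], [27 : 103 : 61]

For the first coordinate, differences are 1, 3, 5, … (increasing by 2 each time): -9, -8, -5, 0, 7 → 16 → 27.
Second coordinate: 49, 58, 67, 76, 85 → 94 → 103 (+9 each step).
Third coordinate — differences are 1, 4, 7, … (increasing by 3 each time): 10, 11, 15, 22, 32 → 45 → 61.
So the next two elements are [16 : 94 : 45] and [27 : 103 : 61].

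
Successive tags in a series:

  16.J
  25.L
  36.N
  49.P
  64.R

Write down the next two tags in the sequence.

First component goes 16, 25, 36, 49, 64 → 81 → 100 (perfect squares: 4², 5², 6², …).
Letter goes J, L, N, P, R → T → V (letters move forward 2 places in the alphabet).
Putting the parts together: 81.T and then 100.V.

81.T, 100.V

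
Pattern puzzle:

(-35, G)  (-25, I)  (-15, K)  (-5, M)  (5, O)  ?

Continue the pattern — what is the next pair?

(15, Q)

First coordinate goes -35, -25, -15, -5, 5 → 15 (+10 each step).
Letter: G, I, K, M, O → Q (letters move forward 2 places in the alphabet).
Putting it together: (15, Q).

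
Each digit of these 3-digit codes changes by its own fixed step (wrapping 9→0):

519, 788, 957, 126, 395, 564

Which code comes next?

First digit: +2 each step, mod 10; 5, 7, 9, 1, 3, 5 → 7.
Second digit goes 1, 8, 5, 2, 9, 6 → 3 (−3 each step, mod 10).
For the third digit, −1 each step, mod 10: 9, 8, 7, 6, 5, 4 → 3.
Combining the parts gives 733.

733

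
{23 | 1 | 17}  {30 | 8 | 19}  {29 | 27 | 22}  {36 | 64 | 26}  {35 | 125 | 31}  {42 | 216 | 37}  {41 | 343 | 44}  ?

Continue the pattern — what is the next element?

{48 | 512 | 52}

First component — alternating steps +7, −1, +7, −1, …: 23, 30, 29, 36, 35, 42, 41 → 48.
Second component: 1, 8, 27, 64, 125, 216, 343 → 512 (perfect cubes: 1³, 2³, 3³, …).
Third component — differences are 2, 3, 4, … (increasing by 1 each time): 17, 19, 22, 26, 31, 37, 44 → 52.
Combining the parts gives {48 | 512 | 52}.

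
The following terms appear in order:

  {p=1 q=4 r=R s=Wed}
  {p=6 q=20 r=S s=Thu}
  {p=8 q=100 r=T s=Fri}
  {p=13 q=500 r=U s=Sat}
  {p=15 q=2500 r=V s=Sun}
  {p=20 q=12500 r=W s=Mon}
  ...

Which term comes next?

{p=22 q=62500 r=X s=Tue}

P — alternating steps +5, +2, +5, +2, …: 1, 6, 8, 13, 15, 20 → 22.
Q: ×5 each step, so 4, 20, 100, 500, 2500, 12500 → 62500.
R: letters move forward 1 place in the alphabet, so R, S, T, U, V, W → X.
S: runs through the weekdays Mon→Sun; Wed, Thu, Fri, Sat, Sun, Mon → Tue.
Combining the parts gives {p=22 q=62500 r=X s=Tue}.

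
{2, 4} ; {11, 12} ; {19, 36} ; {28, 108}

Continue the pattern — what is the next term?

{36, 324}

First slot — alternating steps +9, +8, +9, +8, …: 2, 11, 19, 28 → 36.
For the second slot, ×3 each step: 4, 12, 36, 108 → 324.
So the next term is {36, 324}.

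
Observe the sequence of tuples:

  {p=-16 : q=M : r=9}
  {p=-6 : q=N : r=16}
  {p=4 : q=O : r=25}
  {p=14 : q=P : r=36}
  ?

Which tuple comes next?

{p=24 : q=Q : r=49}

For the p, +10 each step: -16, -6, 4, 14 → 24.
Q: M, N, O, P → Q (letters move forward 1 place in the alphabet).
For the r, perfect squares: 3², 4², 5², …: 9, 16, 25, 36 → 49.
So the next tuple is {p=24 : q=Q : r=49}.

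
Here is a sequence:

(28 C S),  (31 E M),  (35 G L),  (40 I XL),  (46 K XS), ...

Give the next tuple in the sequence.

First component goes 28, 31, 35, 40, 46 → 53 (differences are 3, 4, 5, … (increasing by 1 each time)).
Letter: letters move forward 2 places in the alphabet; C, E, G, I, K → M.
Size goes S, M, L, XL, XS → S (runs through clothing sizes XS→XL).
Combining the parts gives (53 M S).

(53 M S)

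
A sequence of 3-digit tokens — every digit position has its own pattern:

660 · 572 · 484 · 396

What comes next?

208

First digit — −1 each step, mod 10: 6, 5, 4, 3 → 2.
For the second digit, +1 each step, mod 10: 6, 7, 8, 9 → 0.
Third digit: +2 each step, mod 10; 0, 2, 4, 6 → 8.
Combining the parts gives 208.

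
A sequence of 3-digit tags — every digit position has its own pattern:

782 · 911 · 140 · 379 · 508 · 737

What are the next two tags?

966 then 195

First digit: 7, 9, 1, 3, 5, 7 → 9 → 1 (+2 each step, mod 10).
For the second digit, +3 each step, mod 10: 8, 1, 4, 7, 0, 3 → 6 → 9.
Third digit — −1 each step, mod 10: 2, 1, 0, 9, 8, 7 → 6 → 5.
So the next two tags are 966 and 195.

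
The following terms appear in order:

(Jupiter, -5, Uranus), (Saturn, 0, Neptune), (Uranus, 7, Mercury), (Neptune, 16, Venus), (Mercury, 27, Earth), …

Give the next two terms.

First planet — runs through the planets Mercury→Neptune: Jupiter, Saturn, Uranus, Neptune, Mercury → Venus → Earth.
Second value — differences are 5, 7, 9, … (increasing by 2 each time): -5, 0, 7, 16, 27 → 40 → 55.
Second planet: Uranus, Neptune, Mercury, Venus, Earth → Mars → Jupiter (runs through the planets Mercury→Neptune).
So the next two terms are (Venus, 40, Mars) and (Earth, 55, Jupiter).

(Venus, 40, Mars), (Earth, 55, Jupiter)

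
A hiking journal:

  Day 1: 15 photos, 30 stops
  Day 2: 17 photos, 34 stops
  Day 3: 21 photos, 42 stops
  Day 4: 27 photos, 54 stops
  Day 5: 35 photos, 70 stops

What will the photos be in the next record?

45

Photos: 15, 17, 21, 27, 35 → 45 (differences are 2, 4, 6, … (increasing by 2 each time)).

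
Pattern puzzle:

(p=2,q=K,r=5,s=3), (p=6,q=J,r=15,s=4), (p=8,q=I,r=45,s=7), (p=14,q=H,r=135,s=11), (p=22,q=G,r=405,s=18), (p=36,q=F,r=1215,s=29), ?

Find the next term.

P — each term is the sum of the two before it: 2, 6, 8, 14, 22, 36 → 58.
Q: letters move back 1 place in the alphabet; K, J, I, H, G, F → E.
R: ×3 each step; 5, 15, 45, 135, 405, 1215 → 3645.
For the s, each term is the sum of the two before it: 3, 4, 7, 11, 18, 29 → 47.
Putting it together: (p=58,q=E,r=3645,s=47).

(p=58,q=E,r=3645,s=47)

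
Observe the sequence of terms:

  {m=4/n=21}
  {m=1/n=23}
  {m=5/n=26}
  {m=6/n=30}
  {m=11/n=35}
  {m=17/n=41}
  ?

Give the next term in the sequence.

{m=28/n=48}

M goes 4, 1, 5, 6, 11, 17 → 28 (each term is the sum of the two before it).
N goes 21, 23, 26, 30, 35, 41 → 48 (differences are 2, 3, 4, … (increasing by 1 each time)).
So the next term is {m=28/n=48}.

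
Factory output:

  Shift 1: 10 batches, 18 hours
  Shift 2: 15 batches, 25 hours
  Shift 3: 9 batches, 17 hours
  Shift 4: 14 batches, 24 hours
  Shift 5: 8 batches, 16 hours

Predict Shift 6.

For the batches, alternating steps +5, −6, +5, −6, …: 10, 15, 9, 14, 8 → 13.
Hours — alternating steps +7, −8, +7, −8, …: 18, 25, 17, 24, 16 → 23.
Putting it together: 13 batches, 23 hours.

13 batches, 23 hours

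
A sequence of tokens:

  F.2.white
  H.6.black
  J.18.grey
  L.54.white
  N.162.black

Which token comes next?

Letter — letters move forward 2 places in the alphabet: F, H, J, L, N → P.
Second component: ×3 each step, so 2, 6, 18, 54, 162 → 486.
Shade: white, black, grey, white, black → grey (repeats white → black → grey).
So the next token is P.486.grey.

P.486.grey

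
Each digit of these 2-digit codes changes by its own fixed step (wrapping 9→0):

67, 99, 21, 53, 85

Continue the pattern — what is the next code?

First digit — +3 each step, mod 10: 6, 9, 2, 5, 8 → 1.
Second digit: 7, 9, 1, 3, 5 → 7 (+2 each step, mod 10).
Putting it together: 17.

17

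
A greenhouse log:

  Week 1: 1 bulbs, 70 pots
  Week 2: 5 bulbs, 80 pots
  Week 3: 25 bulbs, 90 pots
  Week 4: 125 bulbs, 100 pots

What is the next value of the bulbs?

625

Bulbs — ×5 each step: 1, 5, 25, 125 → 625.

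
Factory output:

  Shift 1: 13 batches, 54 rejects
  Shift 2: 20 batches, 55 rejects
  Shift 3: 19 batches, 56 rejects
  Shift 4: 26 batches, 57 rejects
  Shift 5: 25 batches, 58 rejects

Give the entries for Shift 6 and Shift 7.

32 batches, 59 rejects; 31 batches, 60 rejects

Batches — alternating steps +7, −1, +7, −1, …: 13, 20, 19, 26, 25 → 32 → 31.
Rejects: 54, 55, 56, 57, 58 → 59 → 60 (+1 each step).
Putting the parts together: 32 batches, 59 rejects and then 31 batches, 60 rejects.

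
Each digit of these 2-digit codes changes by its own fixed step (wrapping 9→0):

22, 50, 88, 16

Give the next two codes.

First digit goes 2, 5, 8, 1 → 4 → 7 (+3 each step, mod 10).
Second digit — −2 each step, mod 10: 2, 0, 8, 6 → 4 → 2.
So the next two codes are 44 and 72.

44, 72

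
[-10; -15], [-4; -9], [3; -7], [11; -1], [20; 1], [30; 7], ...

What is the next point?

[41; 9]

First coordinate: -10, -4, 3, 11, 20, 30 → 41 (differences are 6, 7, 8, … (increasing by 1 each time)).
Second coordinate — alternating steps +6, +2, +6, +2, …: -15, -9, -7, -1, 1, 7 → 9.
Putting it together: [41; 9].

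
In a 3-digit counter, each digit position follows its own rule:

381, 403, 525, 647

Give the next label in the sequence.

769

First digit: +1 each step, mod 10, so 3, 4, 5, 6 → 7.
Second digit: +2 each step, mod 10, so 8, 0, 2, 4 → 6.
Third digit goes 1, 3, 5, 7 → 9 (+2 each step, mod 10).
Combining the parts gives 769.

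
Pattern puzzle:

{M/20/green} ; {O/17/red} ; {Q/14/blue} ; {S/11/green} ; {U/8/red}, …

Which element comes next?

Letter — letters move forward 2 places in the alphabet: M, O, Q, S, U → W.
Second coordinate: 20, 17, 14, 11, 8 → 5 (−3 each step).
Colour — repeats green → red → blue: green, red, blue, green, red → blue.
Combining the parts gives {W/5/blue}.

{W/5/blue}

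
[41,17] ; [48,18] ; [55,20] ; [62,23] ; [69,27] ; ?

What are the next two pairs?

[76,32], [83,38]

First slot: +7 each step; 41, 48, 55, 62, 69 → 76 → 83.
Second slot: differences are 1, 2, 3, … (increasing by 1 each time); 17, 18, 20, 23, 27 → 32 → 38.
Putting the parts together: [76,32] and then [83,38].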